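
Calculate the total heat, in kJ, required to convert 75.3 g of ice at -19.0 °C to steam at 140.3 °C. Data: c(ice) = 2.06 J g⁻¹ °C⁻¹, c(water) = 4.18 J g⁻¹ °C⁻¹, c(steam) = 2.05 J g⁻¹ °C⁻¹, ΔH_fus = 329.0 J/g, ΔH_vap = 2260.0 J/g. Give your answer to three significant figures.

q1 (heat ice -19.0→0.0 °C): 75.3 × 2.06 × 19.0 = 2947 J
q2 (melt at 0 °C): 75.3 × 329.0 = 24774 J
q3 (heat water 0.0→100.0 °C): 75.3 × 4.18 × 100.0 = 31475 J
q4 (vaporize at 100 °C): 75.3 × 2260.0 = 170178 J
q5 (heat steam 100.0→140.3 °C): 75.3 × 2.05 × 40.3 = 6221 J
Total: 2947 + 24774 + 31475 + 170178 + 6221 = 235595 J = 236 kJ

q = 236 kJ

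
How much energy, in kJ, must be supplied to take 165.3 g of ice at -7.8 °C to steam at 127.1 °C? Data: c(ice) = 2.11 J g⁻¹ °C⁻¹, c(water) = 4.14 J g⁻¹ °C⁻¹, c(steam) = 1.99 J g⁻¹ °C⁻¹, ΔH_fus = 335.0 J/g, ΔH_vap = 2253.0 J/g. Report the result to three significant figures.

q1 (heat ice -7.8→0.0 °C): 165.3 × 2.11 × 7.8 = 2721 J
q2 (melt at 0 °C): 165.3 × 335.0 = 55376 J
q3 (heat water 0.0→100.0 °C): 165.3 × 4.14 × 100.0 = 68434 J
q4 (vaporize at 100 °C): 165.3 × 2253.0 = 372421 J
q5 (heat steam 100.0→127.1 °C): 165.3 × 1.99 × 27.1 = 8914 J
Total: 2721 + 55376 + 68434 + 372421 + 8914 = 507866 J = 508 kJ

q = 508 kJ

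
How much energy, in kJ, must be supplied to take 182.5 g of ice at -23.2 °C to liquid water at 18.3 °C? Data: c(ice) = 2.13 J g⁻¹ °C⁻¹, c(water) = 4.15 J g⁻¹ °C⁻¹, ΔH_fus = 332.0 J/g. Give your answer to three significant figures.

q1 (heat ice -23.2→0.0 °C): 182.5 × 2.13 × 23.2 = 9018 J
q2 (melt at 0 °C): 182.5 × 332.0 = 60590 J
q3 (heat water 0.0→18.3 °C): 182.5 × 4.15 × 18.3 = 13860 J
Total: 9018 + 60590 + 13860 = 83468 J = 83.5 kJ

q = 83.5 kJ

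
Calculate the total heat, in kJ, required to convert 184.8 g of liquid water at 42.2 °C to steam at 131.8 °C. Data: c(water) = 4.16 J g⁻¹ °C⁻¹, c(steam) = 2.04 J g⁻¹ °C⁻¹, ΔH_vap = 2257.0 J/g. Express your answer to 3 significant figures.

q1 (heat water 42.2→100.0 °C): 184.8 × 4.16 × 57.8 = 44435 J
q2 (vaporize at 100 °C): 184.8 × 2257.0 = 417094 J
q3 (heat steam 100.0→131.8 °C): 184.8 × 2.04 × 31.8 = 11988 J
Total: 44435 + 417094 + 11988 = 473517 J = 474 kJ

q = 474 kJ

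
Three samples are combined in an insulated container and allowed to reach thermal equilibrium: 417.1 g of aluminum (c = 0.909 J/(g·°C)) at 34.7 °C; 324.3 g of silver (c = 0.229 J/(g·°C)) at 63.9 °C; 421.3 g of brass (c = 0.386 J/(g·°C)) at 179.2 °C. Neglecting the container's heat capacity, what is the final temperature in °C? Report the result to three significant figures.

T_f = 76.4 °C

Σ mᵢcᵢ(T − Tᵢ) = 0  ⇒  T = Σ mᵢcᵢTᵢ / Σ mᵢcᵢ
Σ mᵢcᵢ = 417.1×0.909 + 324.3×0.229 + 421.3×0.386 = 616.0304
Σ mᵢcᵢTᵢ = 379.1439×34.7 + 74.2647×63.9 + 162.6218×179.2 = 47044
T = 47044 / 616.0304 = 76.37 °C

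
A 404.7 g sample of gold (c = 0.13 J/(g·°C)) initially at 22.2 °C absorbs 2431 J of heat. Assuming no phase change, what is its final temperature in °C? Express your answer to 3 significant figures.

T_f = 68.4 °C

ΔT = q / (m c) = 2431 / (404.7 × 0.13) = 46.21 °C
T_f = 22.2 + 46.21 = 68.41 °C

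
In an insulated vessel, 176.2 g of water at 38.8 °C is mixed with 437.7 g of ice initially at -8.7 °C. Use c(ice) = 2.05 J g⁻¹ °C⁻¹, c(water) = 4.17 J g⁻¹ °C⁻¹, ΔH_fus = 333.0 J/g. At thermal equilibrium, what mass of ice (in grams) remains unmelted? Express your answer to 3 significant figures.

m_ice remaining = 376 g

Heat to warm all ice to 0 °C: 437.7×2.05×8.7 = 7806.4 J
Heat released by water cooling to 0 °C: 176.2×4.17×38.8 = 28508 J
28508 J < 7806.4 + 437.7×333.0 = 153560.5 J, so not all ice melts; final T = 0 °C.
Heat left for melting: 28508 − 7806.4 = 20701.6 J
Mass melted = 20701.6 / 333.0 = 62.17 g
Ice remaining = 437.7 − 62.17 = 375.53 g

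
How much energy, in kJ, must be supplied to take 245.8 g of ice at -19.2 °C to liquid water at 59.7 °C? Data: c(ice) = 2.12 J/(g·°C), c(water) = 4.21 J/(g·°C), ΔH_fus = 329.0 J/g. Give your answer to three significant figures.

q = 153 kJ

q1 (heat ice -19.2→0.0 °C): 245.8 × 2.12 × 19.2 = 10005 J
q2 (melt at 0 °C): 245.8 × 329.0 = 80868 J
q3 (heat water 0.0→59.7 °C): 245.8 × 4.21 × 59.7 = 61779 J
Total: 10005 + 80868 + 61779 = 152652 J = 153 kJ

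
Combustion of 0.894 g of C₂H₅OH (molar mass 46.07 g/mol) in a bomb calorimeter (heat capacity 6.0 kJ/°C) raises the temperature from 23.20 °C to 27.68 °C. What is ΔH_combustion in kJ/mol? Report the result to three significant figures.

ΔT = 27.68 − 23.20 = 4.48 °C
q_cal = C_cal × ΔT = 6.0 × 4.48 = 26.88 kJ
n = 0.894 / 46.07 = 0.019405 mol
q_rxn = −q_cal = -26.88 kJ
ΔH = -26.88 / 0.019405 = -1385 kJ/mol

ΔH = -1390 kJ/mol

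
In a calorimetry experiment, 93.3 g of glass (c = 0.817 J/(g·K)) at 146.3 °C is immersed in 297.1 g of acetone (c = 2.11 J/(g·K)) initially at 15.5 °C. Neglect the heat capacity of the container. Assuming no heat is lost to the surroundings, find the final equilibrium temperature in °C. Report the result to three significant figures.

T_f = 29.7 °C

Heat lost by glass = heat gained by acetone.
(93.3)(0.817)(146.3 − T) = (297.1)(2.11)(T − 15.5)
76.2261 (146.3 − T) = 626.881 (T − 15.5)
11152 − 76.2261 T = 626.881 T − 9716.7
20868.7 = 703.1071 T
T = 29.68 °C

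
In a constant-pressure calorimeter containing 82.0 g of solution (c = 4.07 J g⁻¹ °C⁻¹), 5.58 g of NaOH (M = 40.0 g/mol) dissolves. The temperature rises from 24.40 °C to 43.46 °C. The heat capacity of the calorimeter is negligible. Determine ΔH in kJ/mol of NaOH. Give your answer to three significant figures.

ΔH = -45.6 kJ/mol

|ΔT| = |43.46 − 24.40| = 19.06 °C
|q_surr| = (82.0 × 4.07) × 19.06 = 333.74 × 19.06 = 6361 J
n(NaOH) = 5.58 / 40.0 = 0.1395 mol
Temperature rose, so q_rxn = −|q_surr| = -6.361 kJ
ΔH = q_rxn / n = -45.60 kJ/mol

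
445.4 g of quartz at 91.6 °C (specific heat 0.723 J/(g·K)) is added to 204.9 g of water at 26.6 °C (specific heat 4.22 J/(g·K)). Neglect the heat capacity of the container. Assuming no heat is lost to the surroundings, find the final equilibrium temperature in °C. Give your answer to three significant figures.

Heat lost by quartz = heat gained by water.
(445.4)(0.723)(91.6 − T) = (204.9)(4.22)(T − 26.6)
322.0242 (91.6 − T) = 864.678 (T − 26.6)
29497 − 322.0242 T = 864.678 T − 23000
52497 = 1186.7022 T
T = 44.24 °C

T_f = 44.2 °C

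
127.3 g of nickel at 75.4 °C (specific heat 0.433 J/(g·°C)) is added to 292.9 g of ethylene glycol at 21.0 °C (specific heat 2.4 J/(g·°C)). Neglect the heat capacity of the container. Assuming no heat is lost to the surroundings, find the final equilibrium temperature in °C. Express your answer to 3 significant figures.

T_f = 25.0 °C

Heat lost by nickel = heat gained by ethylene glycol.
(127.3)(0.433)(75.4 − T) = (292.9)(2.4)(T − 21.0)
55.1209 (75.4 − T) = 702.96 (T − 21.0)
4156.1 − 55.1209 T = 702.96 T − 14762
18918.1 = 758.0809 T
T = 24.96 °C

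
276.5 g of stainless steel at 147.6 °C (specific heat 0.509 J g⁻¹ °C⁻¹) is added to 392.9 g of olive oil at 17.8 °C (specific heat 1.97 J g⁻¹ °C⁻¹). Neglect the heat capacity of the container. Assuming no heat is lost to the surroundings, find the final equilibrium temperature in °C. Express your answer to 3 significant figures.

Heat lost by stainless steel = heat gained by olive oil.
(276.5)(0.509)(147.6 − T) = (392.9)(1.97)(T − 17.8)
140.7385 (147.6 − T) = 774.013 (T − 17.8)
20773 − 140.7385 T = 774.013 T − 13777
34550 = 914.7515 T
T = 37.77 °C

T_f = 37.8 °C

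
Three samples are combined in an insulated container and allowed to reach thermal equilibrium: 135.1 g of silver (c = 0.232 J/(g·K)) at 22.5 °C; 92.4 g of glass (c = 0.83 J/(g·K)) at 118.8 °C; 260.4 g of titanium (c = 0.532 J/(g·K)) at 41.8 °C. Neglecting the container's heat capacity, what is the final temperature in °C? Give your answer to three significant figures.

Σ mᵢcᵢ(T − Tᵢ) = 0  ⇒  T = Σ mᵢcᵢTᵢ / Σ mᵢcᵢ
Σ mᵢcᵢ = 135.1×0.232 + 92.4×0.83 + 260.4×0.532 = 246.5680
Σ mᵢcᵢTᵢ = 31.3432×22.5 + 76.692×118.8 + 138.5328×41.8 = 15607
T = 15607 / 246.5680 = 63.30 °C

T_f = 63.3 °C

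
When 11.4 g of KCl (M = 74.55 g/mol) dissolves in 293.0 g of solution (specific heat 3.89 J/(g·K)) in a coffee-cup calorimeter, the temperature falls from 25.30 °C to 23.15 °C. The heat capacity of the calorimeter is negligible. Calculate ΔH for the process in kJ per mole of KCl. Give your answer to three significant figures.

ΔH = 16.0 kJ/mol

|ΔT| = |23.15 − 25.30| = 2.15 °C
|q_surr| = (293.0 × 3.89) × 2.15 = 1139.77 × 2.15 = 2451 J
n(KCl) = 11.4 / 74.55 = 0.1529 mol
Temperature fell, so q_rxn = +|q_surr| = 2.451 kJ
ΔH = q_rxn / n = 16.03 kJ/mol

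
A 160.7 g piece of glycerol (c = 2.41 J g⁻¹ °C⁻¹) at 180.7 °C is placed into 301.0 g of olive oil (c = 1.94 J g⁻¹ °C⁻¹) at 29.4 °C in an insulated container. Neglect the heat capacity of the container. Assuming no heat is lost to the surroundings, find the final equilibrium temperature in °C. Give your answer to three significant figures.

T_f = 89.7 °C

Heat lost by glycerol = heat gained by olive oil.
(160.7)(2.41)(180.7 − T) = (301.0)(1.94)(T − 29.4)
387.287 (180.7 − T) = 583.94 (T − 29.4)
69983 − 387.287 T = 583.94 T − 17168
87151 = 971.227 T
T = 89.73 °C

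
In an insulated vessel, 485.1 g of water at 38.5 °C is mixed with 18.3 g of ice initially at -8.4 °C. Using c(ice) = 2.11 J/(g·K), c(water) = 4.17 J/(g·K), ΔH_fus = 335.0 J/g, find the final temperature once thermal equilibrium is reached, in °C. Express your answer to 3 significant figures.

T_f = 34.0 °C

Heat to bring ice to 0 °C and melt it: q₁ = 18.3×2.11×8.4 + 18.3×335.0 = 6454.8 J
Heat the water can supply cooling to 0 °C: 485.1×4.17×38.5 = 77880.4 J > q₁, so all ice melts.
Energy balance: 485.1×4.17×(38.5 − T) = 6454.8 + 18.3×4.17×(T − 0)
2022.867(38.5 − T) = 6454.8 + 76.311 T
77880.4 − 6454.8 = 2099.178 T
T = 71425.6 / 2099.178 = 34.03 °C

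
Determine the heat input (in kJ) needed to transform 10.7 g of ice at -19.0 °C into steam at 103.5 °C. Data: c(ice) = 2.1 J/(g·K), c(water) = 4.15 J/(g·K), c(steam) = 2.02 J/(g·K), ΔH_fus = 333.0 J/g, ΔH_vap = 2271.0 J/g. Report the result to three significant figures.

q = 32.8 kJ

q1 (heat ice -19.0→0.0 °C): 10.7 × 2.1 × 19.0 = 427 J
q2 (melt at 0 °C): 10.7 × 333.0 = 3563 J
q3 (heat water 0.0→100.0 °C): 10.7 × 4.15 × 100.0 = 4441 J
q4 (vaporize at 100 °C): 10.7 × 2271.0 = 24300 J
q5 (heat steam 100.0→103.5 °C): 10.7 × 2.02 × 3.5 = 76 J
Total: 427 + 3563 + 4441 + 24300 + 76 = 32807 J = 32.8 kJ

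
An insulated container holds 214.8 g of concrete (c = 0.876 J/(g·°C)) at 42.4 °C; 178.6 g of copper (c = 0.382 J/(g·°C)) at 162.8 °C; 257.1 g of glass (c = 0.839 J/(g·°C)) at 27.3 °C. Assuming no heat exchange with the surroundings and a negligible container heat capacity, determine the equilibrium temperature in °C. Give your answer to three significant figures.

T_f = 52.9 °C

Σ mᵢcᵢ(T − Tᵢ) = 0  ⇒  T = Σ mᵢcᵢTᵢ / Σ mᵢcᵢ
Σ mᵢcᵢ = 214.8×0.876 + 178.6×0.382 + 257.1×0.839 = 472.0969
Σ mᵢcᵢTᵢ = 188.1648×42.4 + 68.2252×162.8 + 215.7069×27.3 = 24974
T = 24974 / 472.0969 = 52.90 °C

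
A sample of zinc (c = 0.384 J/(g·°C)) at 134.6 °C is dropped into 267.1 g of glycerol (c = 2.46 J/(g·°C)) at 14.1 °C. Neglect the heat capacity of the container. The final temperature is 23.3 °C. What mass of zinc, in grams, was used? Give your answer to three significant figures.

m = 141 g

q_gained = (267.1 × 2.46) × (23.3 − 14.1) = 6045 J
q_lost = m × 0.384 × (134.6 − 23.3) = 42.7392 m
m = 6045 / 42.7392 = 141 g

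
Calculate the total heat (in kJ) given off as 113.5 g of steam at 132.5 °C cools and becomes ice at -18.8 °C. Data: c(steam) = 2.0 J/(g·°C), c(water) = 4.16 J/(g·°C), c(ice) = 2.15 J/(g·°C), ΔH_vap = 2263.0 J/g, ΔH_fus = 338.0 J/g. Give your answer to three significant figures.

q1 (cool steam 132.5→100 °C): 113.5 × 2.0 × 32.5 = 7378 J
q2 (condense at 100 °C): 113.5 × 2263.0 = 256851 J
q3 (cool water 100→0 °C): 113.5 × 4.16 × 100.0 = 47216 J
q4 (freeze at 0 °C): 113.5 × 338.0 = 38363 J
q5 (cool ice 0→-18.8 °C): 113.5 × 2.15 × 18.8 = 4588 J
Total: 7378 + 256851 + 47216 + 38363 + 4588 = 354396 J = 354 kJ

q = 354 kJ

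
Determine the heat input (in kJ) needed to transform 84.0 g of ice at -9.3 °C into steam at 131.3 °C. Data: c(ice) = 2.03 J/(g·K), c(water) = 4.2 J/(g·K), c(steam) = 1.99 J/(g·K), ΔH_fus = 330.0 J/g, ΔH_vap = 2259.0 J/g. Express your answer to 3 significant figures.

q1 (heat ice -9.3→0.0 °C): 84.0 × 2.03 × 9.3 = 1586 J
q2 (melt at 0 °C): 84.0 × 330.0 = 27720 J
q3 (heat water 0.0→100.0 °C): 84.0 × 4.2 × 100.0 = 35280 J
q4 (vaporize at 100 °C): 84.0 × 2259.0 = 189756 J
q5 (heat steam 100.0→131.3 °C): 84.0 × 1.99 × 31.3 = 5232 J
Total: 1586 + 27720 + 35280 + 189756 + 5232 = 259574 J = 260 kJ

q = 260 kJ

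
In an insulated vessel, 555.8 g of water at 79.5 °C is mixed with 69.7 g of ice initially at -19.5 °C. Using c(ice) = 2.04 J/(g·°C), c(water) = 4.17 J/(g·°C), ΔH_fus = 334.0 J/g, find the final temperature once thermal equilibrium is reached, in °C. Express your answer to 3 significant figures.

T_f = 60.7 °C

Heat to bring ice to 0 °C and melt it: q₁ = 69.7×2.04×19.5 + 69.7×334.0 = 26052 J
Heat the water can supply cooling to 0 °C: 555.8×4.17×79.5 = 184256 J > q₁, so all ice melts.
Energy balance: 555.8×4.17×(79.5 − T) = 26052 + 69.7×4.17×(T − 0)
2317.686(79.5 − T) = 26052 + 290.649 T
184256 − 26052 = 2608.335 T
T = 158204 / 2608.335 = 60.65 °C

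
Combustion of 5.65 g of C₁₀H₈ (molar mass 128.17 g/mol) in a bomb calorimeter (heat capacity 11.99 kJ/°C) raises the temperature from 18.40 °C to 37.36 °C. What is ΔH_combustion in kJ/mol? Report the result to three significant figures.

ΔT = 37.36 − 18.40 = 18.96 °C
q_cal = C_cal × ΔT = 11.99 × 18.96 = 227.3304 kJ
n = 5.65 / 128.17 = 0.04408 mol
q_rxn = −q_cal = -227.3304 kJ
ΔH = -227.3304 / 0.04408 = -5157 kJ/mol

ΔH = -5160 kJ/mol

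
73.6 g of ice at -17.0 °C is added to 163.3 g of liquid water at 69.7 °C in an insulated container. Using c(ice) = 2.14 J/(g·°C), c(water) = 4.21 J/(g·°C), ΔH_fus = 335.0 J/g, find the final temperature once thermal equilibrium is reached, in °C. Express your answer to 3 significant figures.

Heat to bring ice to 0 °C and melt it: q₁ = 73.6×2.14×17.0 + 73.6×335.0 = 27334 J
Heat the water can supply cooling to 0 °C: 163.3×4.21×69.7 = 47918.3 J > q₁, so all ice melts.
Energy balance: 163.3×4.21×(69.7 − T) = 27334 + 73.6×4.21×(T − 0)
687.493(69.7 − T) = 27334 + 309.856 T
47918.3 − 27334 = 997.349 T
T = 20584.3 / 997.349 = 20.64 °C

T_f = 20.6 °C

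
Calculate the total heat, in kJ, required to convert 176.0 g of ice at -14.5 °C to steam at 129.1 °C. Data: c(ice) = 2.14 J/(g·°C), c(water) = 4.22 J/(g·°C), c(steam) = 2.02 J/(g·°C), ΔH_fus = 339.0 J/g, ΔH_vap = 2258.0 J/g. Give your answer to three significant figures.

q = 547 kJ

q1 (heat ice -14.5→0.0 °C): 176.0 × 2.14 × 14.5 = 5461 J
q2 (melt at 0 °C): 176.0 × 339.0 = 59664 J
q3 (heat water 0.0→100.0 °C): 176.0 × 4.22 × 100.0 = 74272 J
q4 (vaporize at 100 °C): 176.0 × 2258.0 = 397408 J
q5 (heat steam 100.0→129.1 °C): 176.0 × 2.02 × 29.1 = 10346 J
Total: 5461 + 59664 + 74272 + 397408 + 10346 = 547151 J = 547 kJ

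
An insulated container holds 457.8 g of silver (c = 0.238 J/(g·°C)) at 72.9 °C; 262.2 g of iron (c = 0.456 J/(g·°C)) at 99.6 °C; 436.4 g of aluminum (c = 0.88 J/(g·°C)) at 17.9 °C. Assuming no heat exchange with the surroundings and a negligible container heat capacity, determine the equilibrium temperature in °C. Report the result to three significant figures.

Σ mᵢcᵢ(T − Tᵢ) = 0  ⇒  T = Σ mᵢcᵢTᵢ / Σ mᵢcᵢ
Σ mᵢcᵢ = 457.8×0.238 + 262.2×0.456 + 436.4×0.88 = 612.5516
Σ mᵢcᵢTᵢ = 108.9564×72.9 + 119.5632×99.6 + 384.032×17.9 = 26726
T = 26726 / 612.5516 = 43.63 °C

T_f = 43.6 °C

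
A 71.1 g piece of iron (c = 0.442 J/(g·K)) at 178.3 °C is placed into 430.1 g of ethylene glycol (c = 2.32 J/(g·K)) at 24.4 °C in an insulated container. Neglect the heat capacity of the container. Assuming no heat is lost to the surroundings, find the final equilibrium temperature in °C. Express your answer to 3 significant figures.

Heat lost by iron = heat gained by ethylene glycol.
(71.1)(0.442)(178.3 − T) = (430.1)(2.32)(T − 24.4)
31.4262 (178.3 − T) = 997.832 (T − 24.4)
5603.3 − 31.4262 T = 997.832 T − 24347
29950.3 = 1029.2582 T
T = 29.10 °C

T_f = 29.1 °C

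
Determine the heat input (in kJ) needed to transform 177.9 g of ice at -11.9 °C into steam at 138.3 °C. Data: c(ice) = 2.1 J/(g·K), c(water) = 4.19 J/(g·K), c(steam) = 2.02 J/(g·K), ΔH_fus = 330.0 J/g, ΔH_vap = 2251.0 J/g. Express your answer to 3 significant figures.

q = 552 kJ

q1 (heat ice -11.9→0.0 °C): 177.9 × 2.1 × 11.9 = 4446 J
q2 (melt at 0 °C): 177.9 × 330.0 = 58707 J
q3 (heat water 0.0→100.0 °C): 177.9 × 4.19 × 100.0 = 74540 J
q4 (vaporize at 100 °C): 177.9 × 2251.0 = 400453 J
q5 (heat steam 100.0→138.3 °C): 177.9 × 2.02 × 38.3 = 13763 J
Total: 4446 + 58707 + 74540 + 400453 + 13763 = 551909 J = 552 kJ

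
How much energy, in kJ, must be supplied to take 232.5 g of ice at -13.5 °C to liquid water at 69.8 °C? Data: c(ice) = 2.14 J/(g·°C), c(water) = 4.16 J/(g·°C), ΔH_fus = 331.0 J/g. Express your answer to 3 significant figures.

q = 151 kJ

q1 (heat ice -13.5→0.0 °C): 232.5 × 2.14 × 13.5 = 6717 J
q2 (melt at 0 °C): 232.5 × 331.0 = 76958 J
q3 (heat water 0.0→69.8 °C): 232.5 × 4.16 × 69.8 = 67511 J
Total: 6717 + 76958 + 67511 = 151186 J = 151 kJ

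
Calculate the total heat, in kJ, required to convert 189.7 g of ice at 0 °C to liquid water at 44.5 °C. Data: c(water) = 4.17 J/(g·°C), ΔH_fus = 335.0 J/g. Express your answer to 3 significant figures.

q = 98.8 kJ

q1 (melt at 0 °C): 189.7 × 335.0 = 63550 J
q2 (heat water 0.0→44.5 °C): 189.7 × 4.17 × 44.5 = 35202 J
Total: 63550 + 35202 = 98752 J = 98.8 kJ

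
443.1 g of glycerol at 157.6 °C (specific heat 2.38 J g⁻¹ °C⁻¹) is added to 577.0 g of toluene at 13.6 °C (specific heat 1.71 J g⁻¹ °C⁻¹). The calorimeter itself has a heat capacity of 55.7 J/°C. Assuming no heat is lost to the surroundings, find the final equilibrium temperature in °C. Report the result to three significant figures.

T_f = 86.0 °C

Heat lost by glycerol = heat gained by toluene + calorimeter.
(443.1)(2.38)(157.6 − T) = [(577.0)(1.71) + 55.7](T − 13.6)
1054.578 (157.6 − T) = 1042.37 (T − 13.6)
166200 − 1054.578 T = 1042.37 T − 14176
180376 = 2096.948 T
T = 86.02 °C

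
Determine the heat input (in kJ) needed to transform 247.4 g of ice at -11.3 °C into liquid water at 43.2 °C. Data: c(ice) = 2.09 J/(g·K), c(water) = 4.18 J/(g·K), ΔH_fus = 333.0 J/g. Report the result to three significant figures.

q = 133 kJ

q1 (heat ice -11.3→0.0 °C): 247.4 × 2.09 × 11.3 = 5843 J
q2 (melt at 0 °C): 247.4 × 333.0 = 82384 J
q3 (heat water 0.0→43.2 °C): 247.4 × 4.18 × 43.2 = 44675 J
Total: 5843 + 82384 + 44675 = 132902 J = 133 kJ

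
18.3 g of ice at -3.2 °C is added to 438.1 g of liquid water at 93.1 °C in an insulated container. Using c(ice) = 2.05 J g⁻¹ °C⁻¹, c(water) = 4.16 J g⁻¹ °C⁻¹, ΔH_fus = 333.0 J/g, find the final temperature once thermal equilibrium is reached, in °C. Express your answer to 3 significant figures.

Heat to bring ice to 0 °C and melt it: q₁ = 18.3×2.05×3.2 + 18.3×333.0 = 6213.9 J
Heat the water can supply cooling to 0 °C: 438.1×4.16×93.1 = 169674 J > q₁, so all ice melts.
Energy balance: 438.1×4.16×(93.1 − T) = 6213.9 + 18.3×4.16×(T − 0)
1822.496(93.1 − T) = 6213.9 + 76.128 T
169674 − 6213.9 = 1898.624 T
T = 163460.1 / 1898.624 = 86.09 °C

T_f = 86.1 °C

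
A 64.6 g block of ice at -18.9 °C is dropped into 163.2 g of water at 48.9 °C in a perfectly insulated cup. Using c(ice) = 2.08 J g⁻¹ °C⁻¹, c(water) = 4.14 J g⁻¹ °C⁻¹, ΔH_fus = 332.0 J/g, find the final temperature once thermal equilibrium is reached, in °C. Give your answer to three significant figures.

T_f = 9.60 °C

Heat to bring ice to 0 °C and melt it: q₁ = 64.6×2.08×18.9 + 64.6×332.0 = 23987 J
Heat the water can supply cooling to 0 °C: 163.2×4.14×48.9 = 33039.2 J > q₁, so all ice melts.
Energy balance: 163.2×4.14×(48.9 − T) = 23987 + 64.6×4.14×(T − 0)
675.648(48.9 − T) = 23987 + 267.444 T
33039.2 − 23987 = 943.092 T
T = 9052.2 / 943.092 = 9.598 °C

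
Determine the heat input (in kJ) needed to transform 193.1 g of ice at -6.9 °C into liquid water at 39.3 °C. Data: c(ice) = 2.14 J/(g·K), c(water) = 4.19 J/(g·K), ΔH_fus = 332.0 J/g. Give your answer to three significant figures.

q1 (heat ice -6.9→0.0 °C): 193.1 × 2.14 × 6.9 = 2851 J
q2 (melt at 0 °C): 193.1 × 332.0 = 64109 J
q3 (heat water 0.0→39.3 °C): 193.1 × 4.19 × 39.3 = 31797 J
Total: 2851 + 64109 + 31797 = 98757 J = 98.8 kJ

q = 98.8 kJ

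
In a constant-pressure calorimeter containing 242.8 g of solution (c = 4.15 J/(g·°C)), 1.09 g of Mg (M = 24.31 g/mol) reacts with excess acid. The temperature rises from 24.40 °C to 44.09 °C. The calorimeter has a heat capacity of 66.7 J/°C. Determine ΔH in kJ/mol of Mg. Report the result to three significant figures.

|ΔT| = |44.09 − 24.40| = 19.69 °C
|q_surr| = (242.8 × 4.15 + 66.7) × 19.69 = 1074.32 × 19.69 = 21150 J
n(Mg) = 1.09 / 24.31 = 0.04484 mol
Temperature rose, so q_rxn = −|q_surr| = -21.15 kJ
ΔH = q_rxn / n = -471.7 kJ/mol

ΔH = -472 kJ/mol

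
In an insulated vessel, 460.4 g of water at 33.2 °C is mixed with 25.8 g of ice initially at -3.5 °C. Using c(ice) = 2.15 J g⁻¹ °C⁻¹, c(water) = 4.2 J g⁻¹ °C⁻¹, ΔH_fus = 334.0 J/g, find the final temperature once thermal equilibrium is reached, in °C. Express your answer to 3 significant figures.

Heat to bring ice to 0 °C and melt it: q₁ = 25.8×2.15×3.5 + 25.8×334.0 = 8811.3 J
Heat the water can supply cooling to 0 °C: 460.4×4.2×33.2 = 64198.2 J > q₁, so all ice melts.
Energy balance: 460.4×4.2×(33.2 − T) = 8811.3 + 25.8×4.2×(T − 0)
1933.68(33.2 − T) = 8811.3 + 108.36 T
64198.2 − 8811.3 = 2042.04 T
T = 55386.9 / 2042.04 = 27.12 °C

T_f = 27.1 °C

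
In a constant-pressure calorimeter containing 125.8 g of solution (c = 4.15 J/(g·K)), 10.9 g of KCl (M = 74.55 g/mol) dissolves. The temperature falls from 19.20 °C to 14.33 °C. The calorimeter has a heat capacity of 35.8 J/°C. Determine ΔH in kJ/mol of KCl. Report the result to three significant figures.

ΔH = 18.6 kJ/mol

|ΔT| = |14.33 − 19.20| = 4.87 °C
|q_surr| = (125.8 × 4.15 + 35.8) × 4.87 = 557.87 × 4.87 = 2717 J
n(KCl) = 10.9 / 74.55 = 0.1462 mol
Temperature fell, so q_rxn = +|q_surr| = 2.717 kJ
ΔH = q_rxn / n = 18.58 kJ/mol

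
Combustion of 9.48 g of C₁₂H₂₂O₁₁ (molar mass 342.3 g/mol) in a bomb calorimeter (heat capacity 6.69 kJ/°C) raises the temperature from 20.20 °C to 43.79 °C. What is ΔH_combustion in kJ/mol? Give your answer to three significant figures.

ΔH = -5700 kJ/mol

ΔT = 43.79 − 20.20 = 23.59 °C
q_cal = C_cal × ΔT = 6.69 × 23.59 = 157.8171 kJ
n = 9.48 / 342.3 = 0.02770 mol
q_rxn = −q_cal = -157.8171 kJ
ΔH = -157.8171 / 0.02770 = -5697 kJ/mol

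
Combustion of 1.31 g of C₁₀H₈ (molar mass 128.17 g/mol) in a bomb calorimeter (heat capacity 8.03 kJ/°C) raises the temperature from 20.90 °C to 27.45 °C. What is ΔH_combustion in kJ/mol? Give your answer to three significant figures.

ΔH = -5150 kJ/mol

ΔT = 27.45 − 20.90 = 6.55 °C
q_cal = C_cal × ΔT = 8.03 × 6.55 = 52.5965 kJ
n = 1.31 / 128.17 = 0.01022 mol
q_rxn = −q_cal = -52.5965 kJ
ΔH = -52.5965 / 0.01022 = -5146 kJ/mol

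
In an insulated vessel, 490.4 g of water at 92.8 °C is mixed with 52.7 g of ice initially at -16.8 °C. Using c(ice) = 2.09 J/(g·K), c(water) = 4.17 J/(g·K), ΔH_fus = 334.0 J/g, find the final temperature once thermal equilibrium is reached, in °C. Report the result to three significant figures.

T_f = 75.2 °C

Heat to bring ice to 0 °C and melt it: q₁ = 52.7×2.09×16.8 + 52.7×334.0 = 19452 J
Heat the water can supply cooling to 0 °C: 490.4×4.17×92.8 = 189773 J > q₁, so all ice melts.
Energy balance: 490.4×4.17×(92.8 − T) = 19452 + 52.7×4.17×(T − 0)
2044.968(92.8 − T) = 19452 + 219.759 T
189773 − 19452 = 2264.727 T
T = 170321 / 2264.727 = 75.21 °C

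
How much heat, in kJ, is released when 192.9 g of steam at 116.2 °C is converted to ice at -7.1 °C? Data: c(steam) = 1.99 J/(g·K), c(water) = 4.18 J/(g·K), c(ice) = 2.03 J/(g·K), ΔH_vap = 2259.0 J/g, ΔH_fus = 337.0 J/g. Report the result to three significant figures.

q1 (cool steam 116.2→100 °C): 192.9 × 1.99 × 16.2 = 6219 J
q2 (condense at 100 °C): 192.9 × 2259.0 = 435761 J
q3 (cool water 100→0 °C): 192.9 × 4.18 × 100.0 = 80632 J
q4 (freeze at 0 °C): 192.9 × 337.0 = 65007 J
q5 (cool ice 0→-7.1 °C): 192.9 × 2.03 × 7.1 = 2780 J
Total: 6219 + 435761 + 80632 + 65007 + 2780 = 590399 J = 590 kJ

q = 590 kJ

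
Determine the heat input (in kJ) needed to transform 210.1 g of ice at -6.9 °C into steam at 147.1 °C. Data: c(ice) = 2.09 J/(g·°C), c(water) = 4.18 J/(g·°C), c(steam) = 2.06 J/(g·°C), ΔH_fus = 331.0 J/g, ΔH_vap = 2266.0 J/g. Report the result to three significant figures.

q1 (heat ice -6.9→0.0 °C): 210.1 × 2.09 × 6.9 = 3030 J
q2 (melt at 0 °C): 210.1 × 331.0 = 69543 J
q3 (heat water 0.0→100.0 °C): 210.1 × 4.18 × 100.0 = 87822 J
q4 (vaporize at 100 °C): 210.1 × 2266.0 = 476087 J
q5 (heat steam 100.0→147.1 °C): 210.1 × 2.06 × 47.1 = 20385 J
Total: 3030 + 69543 + 87822 + 476087 + 20385 = 656867 J = 657 kJ

q = 657 kJ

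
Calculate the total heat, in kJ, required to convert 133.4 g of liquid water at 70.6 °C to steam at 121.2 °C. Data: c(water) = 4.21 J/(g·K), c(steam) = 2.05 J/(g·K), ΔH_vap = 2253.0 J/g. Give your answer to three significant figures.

q1 (heat water 70.6→100.0 °C): 133.4 × 4.21 × 29.4 = 16511 J
q2 (vaporize at 100 °C): 133.4 × 2253.0 = 300550 J
q3 (heat steam 100.0→121.2 °C): 133.4 × 2.05 × 21.2 = 5798 J
Total: 16511 + 300550 + 5798 = 322859 J = 323 kJ

q = 323 kJ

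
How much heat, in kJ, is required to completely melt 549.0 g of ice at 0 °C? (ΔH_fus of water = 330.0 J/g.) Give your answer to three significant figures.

q = m × ΔH_fus = 549.0 × 330.0 = 181200 J = 181 kJ

q = 181 kJ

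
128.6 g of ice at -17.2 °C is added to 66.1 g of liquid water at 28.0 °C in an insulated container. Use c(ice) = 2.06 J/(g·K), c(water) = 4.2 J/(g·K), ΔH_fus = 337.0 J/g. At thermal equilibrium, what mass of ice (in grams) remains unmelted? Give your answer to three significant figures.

m_ice remaining = 119 g

Heat to warm all ice to 0 °C: 128.6×2.06×17.2 = 4556.6 J
Heat released by water cooling to 0 °C: 66.1×4.2×28.0 = 7773.4 J
7773.4 J < 4556.6 + 128.6×337.0 = 47894.8 J, so not all ice melts; final T = 0 °C.
Heat left for melting: 7773.4 − 4556.6 = 3216.8 J
Mass melted = 3216.8 / 337.0 = 9.545 g
Ice remaining = 128.6 − 9.545 = 119.055 g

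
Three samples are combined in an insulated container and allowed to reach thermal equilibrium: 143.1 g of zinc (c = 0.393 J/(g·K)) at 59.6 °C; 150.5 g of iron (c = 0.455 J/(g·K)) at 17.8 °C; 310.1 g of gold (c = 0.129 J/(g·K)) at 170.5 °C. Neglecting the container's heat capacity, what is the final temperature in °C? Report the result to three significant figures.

T_f = 69.2 °C

Σ mᵢcᵢ(T − Tᵢ) = 0  ⇒  T = Σ mᵢcᵢTᵢ / Σ mᵢcᵢ
Σ mᵢcᵢ = 143.1×0.393 + 150.5×0.455 + 310.1×0.129 = 164.7187
Σ mᵢcᵢTᵢ = 56.2383×59.6 + 68.4775×17.8 + 40.0029×170.5 = 11391
T = 11391 / 164.7187 = 69.15 °C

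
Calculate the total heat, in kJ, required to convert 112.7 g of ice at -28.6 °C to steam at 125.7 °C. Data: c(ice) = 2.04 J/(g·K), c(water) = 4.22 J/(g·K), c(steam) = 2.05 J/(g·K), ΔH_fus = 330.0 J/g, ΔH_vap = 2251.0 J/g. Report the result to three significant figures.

q = 351 kJ

q1 (heat ice -28.6→0.0 °C): 112.7 × 2.04 × 28.6 = 6575 J
q2 (melt at 0 °C): 112.7 × 330.0 = 37191 J
q3 (heat water 0.0→100.0 °C): 112.7 × 4.22 × 100.0 = 47559 J
q4 (vaporize at 100 °C): 112.7 × 2251.0 = 253688 J
q5 (heat steam 100.0→125.7 °C): 112.7 × 2.05 × 25.7 = 5938 J
Total: 6575 + 37191 + 47559 + 253688 + 5938 = 350951 J = 351 kJ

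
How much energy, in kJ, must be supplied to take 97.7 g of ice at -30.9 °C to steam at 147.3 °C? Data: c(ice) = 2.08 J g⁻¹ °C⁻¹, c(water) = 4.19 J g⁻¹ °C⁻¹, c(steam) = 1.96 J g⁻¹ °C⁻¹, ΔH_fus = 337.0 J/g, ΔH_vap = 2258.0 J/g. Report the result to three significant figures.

q1 (heat ice -30.9→0.0 °C): 97.7 × 2.08 × 30.9 = 6279 J
q2 (melt at 0 °C): 97.7 × 337.0 = 32925 J
q3 (heat water 0.0→100.0 °C): 97.7 × 4.19 × 100.0 = 40936 J
q4 (vaporize at 100 °C): 97.7 × 2258.0 = 220607 J
q5 (heat steam 100.0→147.3 °C): 97.7 × 1.96 × 47.3 = 9058 J
Total: 6279 + 32925 + 40936 + 220607 + 9058 = 309805 J = 310 kJ

q = 310 kJ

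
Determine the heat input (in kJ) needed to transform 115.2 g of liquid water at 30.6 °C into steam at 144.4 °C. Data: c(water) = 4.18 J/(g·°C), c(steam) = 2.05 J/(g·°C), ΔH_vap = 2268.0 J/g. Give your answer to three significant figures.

q = 305 kJ

q1 (heat water 30.6→100.0 °C): 115.2 × 4.18 × 69.4 = 33419 J
q2 (vaporize at 100 °C): 115.2 × 2268.0 = 261274 J
q3 (heat steam 100.0→144.4 °C): 115.2 × 2.05 × 44.4 = 10486 J
Total: 33419 + 261274 + 10486 = 305179 J = 305 kJ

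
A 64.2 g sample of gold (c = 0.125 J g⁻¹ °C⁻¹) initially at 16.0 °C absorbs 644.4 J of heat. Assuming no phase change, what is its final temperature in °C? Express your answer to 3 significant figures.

T_f = 96.3 °C

ΔT = q / (m c) = 644.4 / (64.2 × 0.125) = 80.30 °C
T_f = 16.0 + 80.30 = 96.30 °C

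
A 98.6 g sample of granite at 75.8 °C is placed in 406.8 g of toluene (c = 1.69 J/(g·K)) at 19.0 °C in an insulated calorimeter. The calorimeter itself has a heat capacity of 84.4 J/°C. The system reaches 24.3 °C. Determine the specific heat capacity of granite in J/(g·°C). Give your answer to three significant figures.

c = 0.806 J/(g·°C)

q_gained = (406.8 × 1.69 + 84.4) × (24.3 − 19.0) = 4091 J
q_lost = 98.6 × c × (75.8 − 24.3) = 5077.9 c
Set equal: c = 4091 / 5077.9 = 0.806 J/(g·°C)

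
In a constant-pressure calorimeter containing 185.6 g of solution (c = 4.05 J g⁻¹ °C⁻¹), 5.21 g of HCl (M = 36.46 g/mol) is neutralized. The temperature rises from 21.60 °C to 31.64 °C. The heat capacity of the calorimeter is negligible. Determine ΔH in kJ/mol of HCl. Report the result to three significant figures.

ΔH = -52.8 kJ/mol

|ΔT| = |31.64 − 21.60| = 10.04 °C
|q_surr| = (185.6 × 4.05) × 10.04 = 751.68 × 10.04 = 7547 J
n(HCl) = 5.21 / 36.46 = 0.1429 mol
Temperature rose, so q_rxn = −|q_surr| = -7.547 kJ
ΔH = q_rxn / n = -52.81 kJ/mol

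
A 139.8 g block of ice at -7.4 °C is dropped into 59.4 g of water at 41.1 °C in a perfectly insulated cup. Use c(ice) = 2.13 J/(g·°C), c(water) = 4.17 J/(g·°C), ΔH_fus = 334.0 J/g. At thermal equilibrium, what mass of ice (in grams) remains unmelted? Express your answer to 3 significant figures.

Heat to warm all ice to 0 °C: 139.8×2.13×7.4 = 2203.5 J
Heat released by water cooling to 0 °C: 59.4×4.17×41.1 = 10180 J
10180 J < 2203.5 + 139.8×334.0 = 48896.7 J, so not all ice melts; final T = 0 °C.
Heat left for melting: 10180 − 2203.5 = 7976.5 J
Mass melted = 7976.5 / 334.0 = 23.88 g
Ice remaining = 139.8 − 23.88 = 115.92 g

m_ice remaining = 116 g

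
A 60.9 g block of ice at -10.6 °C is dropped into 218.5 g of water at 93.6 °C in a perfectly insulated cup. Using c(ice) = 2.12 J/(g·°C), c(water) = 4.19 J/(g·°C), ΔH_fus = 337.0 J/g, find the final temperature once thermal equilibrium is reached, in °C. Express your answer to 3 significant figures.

Heat to bring ice to 0 °C and melt it: q₁ = 60.9×2.12×10.6 + 60.9×337.0 = 21892 J
Heat the water can supply cooling to 0 °C: 218.5×4.19×93.6 = 85692.2 J > q₁, so all ice melts.
Energy balance: 218.5×4.19×(93.6 − T) = 21892 + 60.9×4.19×(T − 0)
915.515(93.6 − T) = 21892 + 255.171 T
85692.2 − 21892 = 1170.686 T
T = 63800.2 / 1170.686 = 54.50 °C

T_f = 54.5 °C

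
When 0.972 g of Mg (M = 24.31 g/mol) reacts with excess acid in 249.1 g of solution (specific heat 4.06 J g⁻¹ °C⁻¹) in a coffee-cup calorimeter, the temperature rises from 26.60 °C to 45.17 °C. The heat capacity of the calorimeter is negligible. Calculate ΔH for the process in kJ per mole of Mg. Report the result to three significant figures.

ΔH = -470 kJ/mol

|ΔT| = |45.17 − 26.60| = 18.57 °C
|q_surr| = (249.1 × 4.06) × 18.57 = 1011.346 × 18.57 = 18780 J
n(Mg) = 0.972 / 24.31 = 0.03998 mol
Temperature rose, so q_rxn = −|q_surr| = -18.78 kJ
ΔH = q_rxn / n = -469.7 kJ/mol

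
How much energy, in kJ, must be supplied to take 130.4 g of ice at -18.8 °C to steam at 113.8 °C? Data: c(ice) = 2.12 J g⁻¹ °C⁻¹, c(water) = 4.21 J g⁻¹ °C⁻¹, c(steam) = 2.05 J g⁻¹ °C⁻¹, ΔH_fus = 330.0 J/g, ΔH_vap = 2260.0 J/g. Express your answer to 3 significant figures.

q1 (heat ice -18.8→0.0 °C): 130.4 × 2.12 × 18.8 = 5197 J
q2 (melt at 0 °C): 130.4 × 330.0 = 43032 J
q3 (heat water 0.0→100.0 °C): 130.4 × 4.21 × 100.0 = 54898 J
q4 (vaporize at 100 °C): 130.4 × 2260.0 = 294704 J
q5 (heat steam 100.0→113.8 °C): 130.4 × 2.05 × 13.8 = 3689 J
Total: 5197 + 43032 + 54898 + 294704 + 3689 = 401520 J = 402 kJ

q = 402 kJ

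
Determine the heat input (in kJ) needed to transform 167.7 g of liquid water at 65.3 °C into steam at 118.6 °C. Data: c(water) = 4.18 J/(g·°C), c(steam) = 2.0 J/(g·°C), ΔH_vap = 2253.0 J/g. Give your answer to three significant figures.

q1 (heat water 65.3→100.0 °C): 167.7 × 4.18 × 34.7 = 24324 J
q2 (vaporize at 100 °C): 167.7 × 2253.0 = 377828 J
q3 (heat steam 100.0→118.6 °C): 167.7 × 2.0 × 18.6 = 6238 J
Total: 24324 + 377828 + 6238 = 408390 J = 408 kJ

q = 408 kJ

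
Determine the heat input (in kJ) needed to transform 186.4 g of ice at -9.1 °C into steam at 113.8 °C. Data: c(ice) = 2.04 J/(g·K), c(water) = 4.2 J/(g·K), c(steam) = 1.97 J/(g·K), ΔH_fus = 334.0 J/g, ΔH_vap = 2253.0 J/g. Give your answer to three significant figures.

q = 569 kJ

q1 (heat ice -9.1→0.0 °C): 186.4 × 2.04 × 9.1 = 3460 J
q2 (melt at 0 °C): 186.4 × 334.0 = 62258 J
q3 (heat water 0.0→100.0 °C): 186.4 × 4.2 × 100.0 = 78288 J
q4 (vaporize at 100 °C): 186.4 × 2253.0 = 419959 J
q5 (heat steam 100.0→113.8 °C): 186.4 × 1.97 × 13.8 = 5067 J
Total: 3460 + 62258 + 78288 + 419959 + 5067 = 569032 J = 569 kJ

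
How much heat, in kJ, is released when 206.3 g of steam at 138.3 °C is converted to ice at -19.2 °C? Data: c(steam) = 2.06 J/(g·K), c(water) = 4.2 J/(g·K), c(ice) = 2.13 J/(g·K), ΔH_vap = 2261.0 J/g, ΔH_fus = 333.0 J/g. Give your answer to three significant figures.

q1 (cool steam 138.3→100 °C): 206.3 × 2.06 × 38.3 = 16277 J
q2 (condense at 100 °C): 206.3 × 2261.0 = 466444 J
q3 (cool water 100→0 °C): 206.3 × 4.2 × 100.0 = 86646 J
q4 (freeze at 0 °C): 206.3 × 333.0 = 68698 J
q5 (cool ice 0→-19.2 °C): 206.3 × 2.13 × 19.2 = 8437 J
Total: 16277 + 466444 + 86646 + 68698 + 8437 = 646502 J = 647 kJ

q = 647 kJ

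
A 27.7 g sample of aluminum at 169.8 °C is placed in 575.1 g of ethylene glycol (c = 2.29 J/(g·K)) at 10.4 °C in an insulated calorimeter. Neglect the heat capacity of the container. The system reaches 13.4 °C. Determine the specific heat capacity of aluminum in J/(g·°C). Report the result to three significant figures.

q_gained = (575.1 × 2.29) × (13.4 − 10.4) = 3951 J
q_lost = 27.7 × c × (169.8 − 13.4) = 4332.28 c
Set equal: c = 3951 / 4332.28 = 0.912 J/(g·°C)

c = 0.912 J/(g·°C)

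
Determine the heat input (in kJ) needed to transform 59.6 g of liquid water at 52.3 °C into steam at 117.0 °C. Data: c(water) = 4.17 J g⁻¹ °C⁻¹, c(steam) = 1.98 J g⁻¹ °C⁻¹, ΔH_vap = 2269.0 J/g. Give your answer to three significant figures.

q1 (heat water 52.3→100.0 °C): 59.6 × 4.17 × 47.7 = 11855 J
q2 (vaporize at 100 °C): 59.6 × 2269.0 = 135232 J
q3 (heat steam 100.0→117.0 °C): 59.6 × 1.98 × 17.0 = 2006 J
Total: 11855 + 135232 + 2006 = 149093 J = 149 kJ

q = 149 kJ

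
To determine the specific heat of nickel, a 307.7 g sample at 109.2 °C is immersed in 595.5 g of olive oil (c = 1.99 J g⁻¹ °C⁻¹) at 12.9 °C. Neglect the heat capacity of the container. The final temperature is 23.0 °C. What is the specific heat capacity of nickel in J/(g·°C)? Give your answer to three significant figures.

q_gained = (595.5 × 1.99) × (23.0 − 12.9) = 11970 J
q_lost = 307.7 × c × (109.2 − 23.0) = 26523.74 c
Set equal: c = 11970 / 26523.74 = 0.451 J/(g·°C)

c = 0.451 J/(g·°C)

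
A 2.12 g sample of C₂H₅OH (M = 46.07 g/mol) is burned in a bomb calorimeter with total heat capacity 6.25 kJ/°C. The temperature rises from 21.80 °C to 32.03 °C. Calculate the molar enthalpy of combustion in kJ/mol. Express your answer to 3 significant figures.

ΔT = 32.03 − 21.80 = 10.23 °C
q_cal = C_cal × ΔT = 6.25 × 10.23 = 63.9375 kJ
n = 2.12 / 46.07 = 0.04602 mol
q_rxn = −q_cal = -63.9375 kJ
ΔH = -63.9375 / 0.04602 = -1389 kJ/mol

ΔH = -1390 kJ/mol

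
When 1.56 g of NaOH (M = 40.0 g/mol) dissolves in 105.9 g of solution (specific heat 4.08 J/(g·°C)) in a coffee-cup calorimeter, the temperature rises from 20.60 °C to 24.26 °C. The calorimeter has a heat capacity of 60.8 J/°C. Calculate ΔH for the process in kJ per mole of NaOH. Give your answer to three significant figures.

ΔH = -46.3 kJ/mol

|ΔT| = |24.26 − 20.60| = 3.66 °C
|q_surr| = (105.9 × 4.08 + 60.8) × 3.66 = 492.872 × 3.66 = 1804 J
n(NaOH) = 1.56 / 40.0 = 0.03900 mol
Temperature rose, so q_rxn = −|q_surr| = -1.804 kJ
ΔH = q_rxn / n = -46.26 kJ/mol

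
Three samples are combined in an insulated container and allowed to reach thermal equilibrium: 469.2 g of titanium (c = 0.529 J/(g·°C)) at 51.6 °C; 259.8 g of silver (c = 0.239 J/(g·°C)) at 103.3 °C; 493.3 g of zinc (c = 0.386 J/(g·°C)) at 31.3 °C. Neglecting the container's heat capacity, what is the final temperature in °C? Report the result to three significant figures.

Σ mᵢcᵢ(T − Tᵢ) = 0  ⇒  T = Σ mᵢcᵢTᵢ / Σ mᵢcᵢ
Σ mᵢcᵢ = 469.2×0.529 + 259.8×0.239 + 493.3×0.386 = 500.7128
Σ mᵢcᵢTᵢ = 248.2068×51.6 + 62.0922×103.3 + 190.4138×31.3 = 25182
T = 25182 / 500.7128 = 50.29 °C

T_f = 50.3 °C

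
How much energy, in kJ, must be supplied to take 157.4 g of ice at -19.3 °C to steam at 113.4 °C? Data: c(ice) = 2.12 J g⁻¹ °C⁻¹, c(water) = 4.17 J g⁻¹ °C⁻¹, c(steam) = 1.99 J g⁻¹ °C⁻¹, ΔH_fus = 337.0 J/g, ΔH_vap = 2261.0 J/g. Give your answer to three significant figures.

q = 485 kJ

q1 (heat ice -19.3→0.0 °C): 157.4 × 2.12 × 19.3 = 6440 J
q2 (melt at 0 °C): 157.4 × 337.0 = 53044 J
q3 (heat water 0.0→100.0 °C): 157.4 × 4.17 × 100.0 = 65636 J
q4 (vaporize at 100 °C): 157.4 × 2261.0 = 355881 J
q5 (heat steam 100.0→113.4 °C): 157.4 × 1.99 × 13.4 = 4197 J
Total: 6440 + 53044 + 65636 + 355881 + 4197 = 485198 J = 485 kJ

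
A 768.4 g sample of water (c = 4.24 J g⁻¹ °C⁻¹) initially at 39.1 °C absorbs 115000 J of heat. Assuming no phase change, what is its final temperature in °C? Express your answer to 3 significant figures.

ΔT = q / (m c) = 115000 / (768.4 × 4.24) = 35.30 °C
T_f = 39.1 + 35.30 = 74.40 °C

T_f = 74.4 °C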